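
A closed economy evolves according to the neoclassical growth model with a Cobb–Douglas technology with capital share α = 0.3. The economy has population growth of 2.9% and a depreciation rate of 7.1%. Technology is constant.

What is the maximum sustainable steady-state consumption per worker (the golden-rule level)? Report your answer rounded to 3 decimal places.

c_gold ≈ 1.121

At the golden rule, f'(k) = n + δ, so α·k^(α−1) = n + δ and k_gold = (α/(n + δ))^(1/(1−α)).
k_gold = (0.3/0.100)^(1/0.7) = 3.0000^1.4286 ≈ 4.8041
c_gold = f(k_gold) − (n + δ)·k_gold = 1.6013 − 0.100×4.8041 ≈ 1.1209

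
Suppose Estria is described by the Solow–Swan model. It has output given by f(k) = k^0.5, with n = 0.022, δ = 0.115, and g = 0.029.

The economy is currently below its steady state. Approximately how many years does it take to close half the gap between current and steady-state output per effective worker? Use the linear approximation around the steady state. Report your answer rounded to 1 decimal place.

t_½ ≈ 8.4 years

Near the steady state the convergence rate is λ = (1 − α)(n + g + δ).
λ = (1 − 0.5) × 0.166 = 0.5 × 0.166 = 0.0830
Half-life = ln 2 / λ = 0.6931 / 0.0830 ≈ 8.35 years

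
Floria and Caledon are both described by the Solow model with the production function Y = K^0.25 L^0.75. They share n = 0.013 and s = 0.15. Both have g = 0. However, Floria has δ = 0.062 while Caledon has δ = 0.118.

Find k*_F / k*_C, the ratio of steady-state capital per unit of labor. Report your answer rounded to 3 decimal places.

k*_F / k*_C ≈ 2.104

Steady-state k* = [s/(n + δ)]^(1/(1−α)), so the ratio is [ (s_F/(n + δ)_F) / (s_C/(n + δ)_C) ]^1.3333.
s_F/(n + δ)_F = 0.15/0.075 = 2.0000; s_C/(n + δ)_C = 0.15/0.131 = 1.1450.
Ratio = (2.0000/1.1450)^1.3333 = 1.7467^1.3333 ≈ 2.1035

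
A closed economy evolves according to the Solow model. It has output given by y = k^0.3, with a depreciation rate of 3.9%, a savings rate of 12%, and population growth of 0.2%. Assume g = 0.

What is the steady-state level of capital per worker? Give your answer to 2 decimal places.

k* ≈ 4.64

Steady state requires s·f(k) = (n + δ)·k, i.e. s·k^α = (n + δ)·k.
Dividing both sides by k: k^(1−α) = s / (n + δ).
k^0.7 = 0.12 / (0.002 + 0.039) = 0.12 / 0.041 = 2.9268
k* = 2.9268^(1/0.7) ≈ 4.6374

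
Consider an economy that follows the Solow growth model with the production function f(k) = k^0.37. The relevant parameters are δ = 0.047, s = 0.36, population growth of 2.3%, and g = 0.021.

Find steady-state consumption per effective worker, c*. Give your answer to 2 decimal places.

c* ≈ 1.44

Steady state requires s·f(k) = (n + g + δ)·k, i.e. s·k^α = (n + g + δ)·k.
Rearranging, k^(1−α) = s / (n + g + δ).
k^0.63 = 0.36 / (0.023 + 0.021 + 0.047) = 0.36 / 0.091 = 3.9560
k* = 3.9560^(1/0.63) ≈ 8.8721
y* = (k*)^α = 8.8721^0.37 ≈ 2.2427
c* = (1 − s)·y* = (1 − 0.36) × 2.2427 ≈ 1.4353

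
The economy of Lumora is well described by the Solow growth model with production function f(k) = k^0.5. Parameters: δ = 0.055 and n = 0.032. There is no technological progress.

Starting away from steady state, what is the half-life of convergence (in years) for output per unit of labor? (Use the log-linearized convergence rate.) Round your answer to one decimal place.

half-life ≈ 15.9 years

Near the steady state the convergence rate is λ = (1 − α)(n + δ).
λ = (1 − 0.5) × 0.087 = 0.5 × 0.087 = 0.0435
Half-life = ln 2 / λ = 0.6931 / 0.0435 ≈ 15.93 years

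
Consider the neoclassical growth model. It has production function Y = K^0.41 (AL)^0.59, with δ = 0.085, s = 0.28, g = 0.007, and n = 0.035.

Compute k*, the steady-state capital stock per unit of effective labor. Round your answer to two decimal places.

Steady state requires s·f(k) = (n + g + δ)·k, i.e. s·k^α = (n + g + δ)·k.
Dividing both sides by k: k^(1−α) = s / (n + g + δ).
k^0.59 = 0.28 / (0.035 + 0.007 + 0.085) = 0.28 / 0.127 = 2.2047
k* = 2.2047^(1/0.59) ≈ 3.8190

k* = 3.82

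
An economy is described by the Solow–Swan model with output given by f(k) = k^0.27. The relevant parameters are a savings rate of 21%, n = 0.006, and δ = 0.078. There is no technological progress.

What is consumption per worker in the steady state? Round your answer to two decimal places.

c* ≈ 1.11

Steady state requires s·f(k) = (n + δ)·k, i.e. s·k^α = (n + δ)·k.
Dividing both sides by k: k^(1−α) = s / (n + δ).
k^0.73 = 0.21 / (0.006 + 0.078) = 0.21 / 0.084 = 2.5000
k* = 2.5000^(1/0.73) ≈ 3.5085
y* = (k*)^α = 3.5085^0.27 ≈ 1.4034
c* = (1 − s)·y* = (1 − 0.21) × 1.4034 ≈ 1.1087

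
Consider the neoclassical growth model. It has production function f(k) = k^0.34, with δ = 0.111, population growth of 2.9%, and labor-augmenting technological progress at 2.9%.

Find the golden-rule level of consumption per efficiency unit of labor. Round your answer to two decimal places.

c_gold ≈ 0.95

At the golden rule, f'(k) = n + g + δ, so α·k^(α−1) = n + g + δ and k_gold = (α/(n + g + δ))^(1/(1−α)).
k_gold = (0.34/0.169)^(1/0.66) = 2.0118^1.5152 ≈ 2.8840
c_gold = f(k_gold) − (n + g + δ)·k_gold = 1.4335 − 0.169×2.8840 ≈ 0.9461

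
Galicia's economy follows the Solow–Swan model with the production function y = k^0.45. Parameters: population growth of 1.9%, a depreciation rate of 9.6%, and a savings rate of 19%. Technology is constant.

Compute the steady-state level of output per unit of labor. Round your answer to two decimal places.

At the steady state, Δk = 0, so s·k^α = (n + δ)·k.
Rearranging, k^(1−α) = s / (n + δ).
k^0.55 = 0.19 / (0.019 + 0.096) = 0.19 / 0.115 = 1.6522
k* = 1.6522^(1/0.55) ≈ 2.4916
y* = (k*)^α = 2.4916^0.45 ≈ 1.5080

y* ≈ 1.51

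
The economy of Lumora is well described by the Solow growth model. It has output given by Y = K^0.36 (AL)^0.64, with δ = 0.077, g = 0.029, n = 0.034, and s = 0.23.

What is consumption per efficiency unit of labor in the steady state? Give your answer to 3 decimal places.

c* ≈ 1.018

Steady state requires s·f(k) = (n + g + δ)·k, i.e. s·k^α = (n + g + δ)·k.
Rearranging, k^(1−α) = s / (n + g + δ).
k^0.64 = 0.23 / (0.034 + 0.029 + 0.077) = 0.23 / 0.140 = 1.6429
k* = 1.6429^(1/0.64) ≈ 2.1722
y* = (k*)^α = 2.1722^0.36 ≈ 1.3222
c* = (1 − s)·y* = (1 − 0.23) × 1.3222 ≈ 1.0181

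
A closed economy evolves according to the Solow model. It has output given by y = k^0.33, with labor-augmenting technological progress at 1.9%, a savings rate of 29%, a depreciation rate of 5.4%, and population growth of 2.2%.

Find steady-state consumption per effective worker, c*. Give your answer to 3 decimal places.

In steady state, investment equals break-even investment: s·k^α = (n + g + δ)·k.
Rearranging, k^(1−α) = s / (n + g + δ).
k^0.67 = 0.29 / (0.022 + 0.019 + 0.054) = 0.29 / 0.095 = 3.0526
k* = 3.0526^(1/0.67) ≈ 5.2892
y* = (k*)^α = 5.2892^0.33 ≈ 1.7327
c* = (1 − s)·y* = (1 − 0.29) × 1.7327 ≈ 1.2302

c* ≈ 1.230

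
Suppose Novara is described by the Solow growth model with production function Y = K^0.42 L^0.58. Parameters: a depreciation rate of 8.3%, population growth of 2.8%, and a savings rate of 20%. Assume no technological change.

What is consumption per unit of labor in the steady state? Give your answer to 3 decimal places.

In steady state, investment equals break-even investment: s·k^α = (n + δ)·k.
Rearranging, k^(1−α) = s / (n + δ).
k^0.58 = 0.20 / (0.028 + 0.083) = 0.20 / 0.111 = 1.8018
k* = 1.8018^(1/0.58) ≈ 2.7598
y* = (k*)^α = 2.7598^0.42 ≈ 1.5317
c* = (1 − s)·y* = (1 − 0.20) × 1.5317 ≈ 1.2254

c* = 1.225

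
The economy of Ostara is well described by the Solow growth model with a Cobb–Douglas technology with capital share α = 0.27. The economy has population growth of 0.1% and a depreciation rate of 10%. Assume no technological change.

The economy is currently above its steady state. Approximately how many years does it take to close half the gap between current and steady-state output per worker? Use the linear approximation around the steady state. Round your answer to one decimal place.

Near the steady state the convergence rate is λ = (1 − α)(n + δ).
λ = (1 − 0.27) × 0.101 = 0.73 × 0.101 = 0.07373
Half-life = ln 2 / λ = 0.6931 / 0.07373 ≈ 9.40 years

t_½ ≈ 9.4 years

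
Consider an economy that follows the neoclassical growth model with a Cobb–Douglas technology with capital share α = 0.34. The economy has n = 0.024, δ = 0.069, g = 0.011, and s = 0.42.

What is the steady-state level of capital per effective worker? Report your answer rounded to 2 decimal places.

k* ≈ 8.29

At the steady state, Δk = 0, so s·k^α = (n + g + δ)·k.
Rearranging, k^(1−α) = s / (n + g + δ).
k^0.66 = 0.42 / (0.024 + 0.011 + 0.069) = 0.42 / 0.104 = 4.0385
k* = 4.0385^(1/0.66) ≈ 8.2893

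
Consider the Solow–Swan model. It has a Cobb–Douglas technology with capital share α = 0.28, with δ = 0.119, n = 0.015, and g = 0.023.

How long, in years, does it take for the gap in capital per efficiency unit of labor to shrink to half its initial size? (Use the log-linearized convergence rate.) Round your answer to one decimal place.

Near the steady state the convergence rate is λ = (1 − α)(n + g + δ).
λ = (1 − 0.28) × 0.157 = 0.72 × 0.157 = 0.11304
Half-life = ln 2 / λ = 0.6931 / 0.11304 ≈ 6.13 years

half-life ≈ 6.1 years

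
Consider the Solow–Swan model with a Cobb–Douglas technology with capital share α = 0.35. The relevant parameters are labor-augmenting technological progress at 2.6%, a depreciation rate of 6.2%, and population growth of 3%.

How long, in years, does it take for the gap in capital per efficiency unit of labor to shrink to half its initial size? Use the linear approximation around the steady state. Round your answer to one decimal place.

t_½ ≈ 9.0 years

Near the steady state the convergence rate is λ = (1 − α)(n + g + δ).
λ = (1 − 0.35) × 0.118 = 0.65 × 0.118 = 0.0767
Half-life = ln 2 / λ = 0.6931 / 0.0767 ≈ 9.04 years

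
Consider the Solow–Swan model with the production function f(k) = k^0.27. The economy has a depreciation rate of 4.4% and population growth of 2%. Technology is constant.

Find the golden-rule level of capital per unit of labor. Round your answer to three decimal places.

The golden rule sets f'(k) = n + δ, i.e. α·k^(α−1) = n + δ.
So k^(1−α) = α / (n + δ) = 0.27 / 0.064 = 4.2188.
k_gold = 4.2188^(1/0.73) ≈ 7.1849

k_gold ≈ 7.185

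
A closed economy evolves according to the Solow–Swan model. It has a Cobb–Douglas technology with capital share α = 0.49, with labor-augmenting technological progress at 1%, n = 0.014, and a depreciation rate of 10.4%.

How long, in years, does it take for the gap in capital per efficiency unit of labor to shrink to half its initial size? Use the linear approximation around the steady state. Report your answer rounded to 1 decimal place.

Near the steady state the convergence rate is λ = (1 − α)(n + g + δ).
λ = (1 − 0.49) × 0.128 = 0.51 × 0.128 = 0.06528
Half-life = ln 2 / λ = 0.6931 / 0.06528 ≈ 10.62 years

about 10.6 years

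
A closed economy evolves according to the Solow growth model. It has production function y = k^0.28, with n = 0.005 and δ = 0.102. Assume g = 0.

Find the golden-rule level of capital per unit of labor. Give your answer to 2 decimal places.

The golden rule sets f'(k) = n + δ, i.e. α·k^(α−1) = n + δ.
So k^(1−α) = α / (n + δ) = 0.28 / 0.107 = 2.6168.
k_gold = 2.6168^(1/0.72) ≈ 3.8040

k_gold ≈ 3.80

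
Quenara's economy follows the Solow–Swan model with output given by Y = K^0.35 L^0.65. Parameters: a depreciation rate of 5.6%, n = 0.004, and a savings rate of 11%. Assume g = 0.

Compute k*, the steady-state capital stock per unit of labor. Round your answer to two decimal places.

k* ≈ 2.54

In steady state, investment equals break-even investment: s·k^α = (n + δ)·k.
Rearranging, k^(1−α) = s / (n + δ).
k^0.65 = 0.11 / (0.004 + 0.056) = 0.11 / 0.060 = 1.8333
k* = 1.8333^(1/0.65) ≈ 2.5408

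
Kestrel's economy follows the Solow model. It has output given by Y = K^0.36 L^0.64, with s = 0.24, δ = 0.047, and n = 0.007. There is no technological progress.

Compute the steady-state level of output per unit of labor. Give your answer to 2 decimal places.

y* ≈ 2.31

At the steady state, Δk = 0, so s·k^α = (n + δ)·k.
Dividing both sides by k: k^(1−α) = s / (n + δ).
k^0.64 = 0.24 / (0.007 + 0.047) = 0.24 / 0.054 = 4.4444
k* = 4.4444^(1/0.64) ≈ 10.2851
y* = (k*)^α = 10.2851^0.36 ≈ 2.3142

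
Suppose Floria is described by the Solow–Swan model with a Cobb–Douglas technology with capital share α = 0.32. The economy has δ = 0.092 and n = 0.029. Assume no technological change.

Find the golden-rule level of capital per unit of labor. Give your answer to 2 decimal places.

k_gold ≈ 4.18

The golden rule sets f'(k) = n + δ, i.e. α·k^(α−1) = n + δ.
So k^(1−α) = α / (n + δ) = 0.32 / 0.121 = 2.6446.
k_gold = 2.6446^(1/0.68) ≈ 4.1794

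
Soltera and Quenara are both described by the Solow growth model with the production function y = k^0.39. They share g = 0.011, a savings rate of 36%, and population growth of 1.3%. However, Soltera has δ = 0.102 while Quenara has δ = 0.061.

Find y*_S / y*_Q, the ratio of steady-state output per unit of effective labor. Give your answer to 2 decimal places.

ratio ≈ 0.78

Steady-state y* = [s/(n + g + δ)]^(α/(1−α)), so the ratio is [ (s_S/(n + g + δ)_S) / (s_Q/(n + g + δ)_Q) ]^0.6393.
s_S/(n + g + δ)_S = 0.36/0.126 = 2.8571; s_Q/(n + g + δ)_Q = 0.36/0.085 = 4.2353.
Ratio = (2.8571/4.2353)^0.6393 = 0.6746^0.6393 ≈ 0.7775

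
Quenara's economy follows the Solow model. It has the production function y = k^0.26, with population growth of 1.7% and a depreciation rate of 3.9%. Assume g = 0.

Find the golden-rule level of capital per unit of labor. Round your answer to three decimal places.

k_gold ≈ 7.963

The golden rule sets f'(k) = n + δ, i.e. α·k^(α−1) = n + δ.
So k^(1−α) = α / (n + δ) = 0.26 / 0.056 = 4.6429.
k_gold = 4.6429^(1/0.74) ≈ 7.9628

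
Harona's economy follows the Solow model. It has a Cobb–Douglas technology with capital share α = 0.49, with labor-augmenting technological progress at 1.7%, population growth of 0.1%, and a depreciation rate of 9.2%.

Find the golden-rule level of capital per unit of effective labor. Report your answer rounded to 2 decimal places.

k_gold ≈ 18.71

The golden rule sets f'(k) = n + g + δ, i.e. α·k^(α−1) = n + g + δ.
So k^(1−α) = α / (n + g + δ) = 0.49 / 0.110 = 4.4545.
k_gold = 4.4545^(1/0.51) ≈ 18.7135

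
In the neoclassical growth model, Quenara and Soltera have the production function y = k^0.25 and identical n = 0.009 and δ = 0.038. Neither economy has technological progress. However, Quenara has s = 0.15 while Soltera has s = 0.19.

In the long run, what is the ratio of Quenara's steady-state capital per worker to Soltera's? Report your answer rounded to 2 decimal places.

ratio ≈ 0.73

Steady-state k* = [s/(n + δ)]^(1/(1−α)), so the ratio is [ (s_Q/(n + δ)_Q) / (s_S/(n + δ)_S) ]^1.3333.
s_Q/(n + δ)_Q = 0.15/0.047 = 3.1915; s_S/(n + δ)_S = 0.19/0.047 = 4.0426.
Ratio = (3.1915/4.0426)^1.3333 = 0.7895^1.3333 ≈ 0.7297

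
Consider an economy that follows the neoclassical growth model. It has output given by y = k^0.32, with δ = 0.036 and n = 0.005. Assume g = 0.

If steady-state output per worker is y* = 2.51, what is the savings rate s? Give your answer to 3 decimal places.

Steady state requires s·f(k) = (n + δ)·k, i.e. s·k^α = (n + δ)·k.
Since y* = [s/(n + δ)]^(α/(1−α)), we have s/(n + δ) = (y*)^((1−α)/α) = 2.51^2.125 = 7.0682.
Therefore s = 7.0682 × (n + δ) = 7.0682 × 0.041 = 0.2898.

s ≈ 0.290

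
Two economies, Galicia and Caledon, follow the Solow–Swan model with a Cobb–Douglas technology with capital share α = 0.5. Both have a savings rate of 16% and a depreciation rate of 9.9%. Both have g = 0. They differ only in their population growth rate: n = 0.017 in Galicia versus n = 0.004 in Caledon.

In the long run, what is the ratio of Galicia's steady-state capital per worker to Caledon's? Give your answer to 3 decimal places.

Steady-state k* = [s/(n + δ)]^(1/(1−α)), so the ratio is [ (s_G/(n + δ)_G) / (s_C/(n + δ)_C) ]^2.
s_G/(n + δ)_G = 0.16/0.116 = 1.3793; s_C/(n + δ)_C = 0.16/0.103 = 1.5534.
Ratio = (1.3793/1.5534)^2 = 0.8879^2 ≈ 0.7884

k*_G / k*_C ≈ 0.788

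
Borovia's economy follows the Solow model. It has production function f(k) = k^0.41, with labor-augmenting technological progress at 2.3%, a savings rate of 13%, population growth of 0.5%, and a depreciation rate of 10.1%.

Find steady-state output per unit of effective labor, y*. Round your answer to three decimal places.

In steady state, investment equals break-even investment: s·k^α = (n + g + δ)·k.
Dividing both sides by k: k^(1−α) = s / (n + g + δ).
k^0.59 = 0.13 / (0.005 + 0.023 + 0.101) = 0.13 / 0.129 = 1.0078
k* = 1.0078^(1/0.59) ≈ 1.0133
y* = (k*)^α = 1.0133^0.41 ≈ 1.0054

y* = 1.005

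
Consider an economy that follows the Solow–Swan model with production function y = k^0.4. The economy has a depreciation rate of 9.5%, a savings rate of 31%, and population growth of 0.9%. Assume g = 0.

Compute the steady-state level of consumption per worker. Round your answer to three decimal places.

In steady state, investment equals break-even investment: s·k^α = (n + δ)·k.
Rearranging, k^(1−α) = s / (n + δ).
k^0.6 = 0.31 / (0.009 + 0.095) = 0.31 / 0.104 = 2.9808
k* = 2.9808^(1/0.6) ≈ 6.1738
y* = (k*)^α = 6.1738^0.4 ≈ 2.0712
c* = (1 − s)·y* = (1 − 0.31) × 2.0712 ≈ 1.4291

c* ≈ 1.429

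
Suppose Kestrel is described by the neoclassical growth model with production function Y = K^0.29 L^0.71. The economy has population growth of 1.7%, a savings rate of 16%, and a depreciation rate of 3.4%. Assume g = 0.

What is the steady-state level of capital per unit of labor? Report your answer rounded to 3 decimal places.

k* ≈ 5.005

At the steady state, Δk = 0, so s·k^α = (n + δ)·k.
Rearranging, k^(1−α) = s / (n + δ).
k^0.71 = 0.16 / (0.017 + 0.034) = 0.16 / 0.051 = 3.1373
k* = 3.1373^(1/0.71) ≈ 5.0047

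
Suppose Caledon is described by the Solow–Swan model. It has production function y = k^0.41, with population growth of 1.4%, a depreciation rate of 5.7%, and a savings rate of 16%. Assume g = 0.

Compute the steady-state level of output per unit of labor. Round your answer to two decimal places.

In steady state, investment equals break-even investment: s·k^α = (n + δ)·k.
Rearranging, k^(1−α) = s / (n + δ).
k^0.59 = 0.16 / (0.014 + 0.057) = 0.16 / 0.071 = 2.2535
k* = 2.2535^(1/0.59) ≈ 3.9634
y* = (k*)^α = 3.9634^0.41 ≈ 1.7588

y* ≈ 1.76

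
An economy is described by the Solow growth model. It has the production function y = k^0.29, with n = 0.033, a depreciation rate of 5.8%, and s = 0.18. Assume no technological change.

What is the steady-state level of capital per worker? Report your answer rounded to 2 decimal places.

k* ≈ 2.61

Steady state requires s·f(k) = (n + δ)·k, i.e. s·k^α = (n + δ)·k.
Rearranging, k^(1−α) = s / (n + δ).
k^0.71 = 0.18 / (0.033 + 0.058) = 0.18 / 0.091 = 1.9780
k* = 1.9780^(1/0.71) ≈ 2.6135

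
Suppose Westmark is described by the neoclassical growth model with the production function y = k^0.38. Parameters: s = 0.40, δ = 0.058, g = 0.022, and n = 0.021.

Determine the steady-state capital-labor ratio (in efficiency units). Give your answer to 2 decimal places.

Steady state requires s·f(k) = (n + g + δ)·k, i.e. s·k^α = (n + g + δ)·k.
Rearranging, k^(1−α) = s / (n + g + δ).
k^0.62 = 0.40 / (0.021 + 0.022 + 0.058) = 0.40 / 0.101 = 3.9604
k* = 3.9604^(1/0.62) ≈ 9.2065

k* = 9.21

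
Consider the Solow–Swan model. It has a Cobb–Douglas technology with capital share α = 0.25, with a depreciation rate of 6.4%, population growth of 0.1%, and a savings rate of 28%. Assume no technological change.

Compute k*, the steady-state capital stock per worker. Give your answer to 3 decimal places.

k* ≈ 7.009

At the steady state, Δk = 0, so s·k^α = (n + δ)·k.
Rearranging, k^(1−α) = s / (n + δ).
k^0.75 = 0.28 / (0.001 + 0.064) = 0.28 / 0.065 = 4.3077
k* = 4.3077^(1/0.75) ≈ 7.0091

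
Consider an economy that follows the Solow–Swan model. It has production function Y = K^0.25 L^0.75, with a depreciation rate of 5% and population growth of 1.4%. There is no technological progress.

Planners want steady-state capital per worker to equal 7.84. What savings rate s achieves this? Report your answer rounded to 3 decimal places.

s ≈ 0.300

In steady state, investment equals break-even investment: s·k^α = (n + δ)·k.
So s / (n + δ) = (k*)^(1−α) = 7.84^0.75 = 4.6853.
Therefore s = 4.6853 × (n + δ) = 4.6853 × 0.064 = 0.2999.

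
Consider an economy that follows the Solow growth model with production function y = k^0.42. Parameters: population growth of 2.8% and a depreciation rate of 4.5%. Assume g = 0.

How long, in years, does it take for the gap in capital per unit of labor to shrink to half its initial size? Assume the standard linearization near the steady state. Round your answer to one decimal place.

Near the steady state the convergence rate is λ = (1 − α)(n + δ).
λ = (1 − 0.42) × 0.073 = 0.58 × 0.073 = 0.04234
Half-life = ln 2 / λ = 0.6931 / 0.04234 ≈ 16.37 years

t_½ ≈ 16.4 years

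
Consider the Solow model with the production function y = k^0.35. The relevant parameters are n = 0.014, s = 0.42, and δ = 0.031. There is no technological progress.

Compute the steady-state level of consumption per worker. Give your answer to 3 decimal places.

c* = 1.931

In steady state, investment equals break-even investment: s·k^α = (n + δ)·k.
Rearranging, k^(1−α) = s / (n + δ).
k^0.65 = 0.42 / (0.014 + 0.031) = 0.42 / 0.045 = 9.3333
k* = 9.3333^(1/0.65) ≈ 31.0715
y* = (k*)^α = 31.0715^0.35 ≈ 3.3291
c* = (1 − s)·y* = (1 − 0.42) × 3.3291 ≈ 1.9309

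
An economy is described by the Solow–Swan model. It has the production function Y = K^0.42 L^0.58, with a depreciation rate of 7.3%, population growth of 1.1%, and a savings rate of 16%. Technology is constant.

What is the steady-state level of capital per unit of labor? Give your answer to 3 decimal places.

k* = 3.037

At the steady state, Δk = 0, so s·k^α = (n + δ)·k.
Rearranging, k^(1−α) = s / (n + δ).
k^0.58 = 0.16 / (0.011 + 0.073) = 0.16 / 0.084 = 1.9048
k* = 1.9048^(1/0.58) ≈ 3.0374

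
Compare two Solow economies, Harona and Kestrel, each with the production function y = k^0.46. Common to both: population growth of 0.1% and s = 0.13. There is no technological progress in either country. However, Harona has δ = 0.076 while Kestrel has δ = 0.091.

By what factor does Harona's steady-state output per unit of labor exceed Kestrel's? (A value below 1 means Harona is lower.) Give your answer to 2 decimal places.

y*_H / y*_K ≈ 1.16

Steady-state y* = [s/(n + δ)]^(α/(1−α)), so the ratio is [ (s_H/(n + δ)_H) / (s_K/(n + δ)_K) ]^0.8519.
s_H/(n + δ)_H = 0.13/0.077 = 1.6883; s_K/(n + δ)_K = 0.13/0.092 = 1.4130.
Ratio = (1.6883/1.4130)^0.8519 = 1.1948^0.8519 ≈ 1.1637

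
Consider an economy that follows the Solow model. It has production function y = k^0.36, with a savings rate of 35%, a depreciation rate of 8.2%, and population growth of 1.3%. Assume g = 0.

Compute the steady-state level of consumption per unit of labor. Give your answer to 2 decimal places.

c* = 1.35

At the steady state, Δk = 0, so s·k^α = (n + δ)·k.
Dividing both sides by k: k^(1−α) = s / (n + δ).
k^0.64 = 0.35 / (0.013 + 0.082) = 0.35 / 0.095 = 3.6842
k* = 3.6842^(1/0.64) ≈ 7.6720
y* = (k*)^α = 7.6720^0.36 ≈ 2.0824
c* = (1 − s)·y* = (1 − 0.35) × 2.0824 ≈ 1.3536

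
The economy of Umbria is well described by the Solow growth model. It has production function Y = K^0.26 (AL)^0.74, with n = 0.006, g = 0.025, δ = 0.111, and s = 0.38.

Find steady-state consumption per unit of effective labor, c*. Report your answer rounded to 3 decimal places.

c* = 0.876

At the steady state, Δk = 0, so s·k^α = (n + g + δ)·k.
Dividing both sides by k: k^(1−α) = s / (n + g + δ).
k^0.74 = 0.38 / (0.006 + 0.025 + 0.111) = 0.38 / 0.142 = 2.6761
k* = 2.6761^(1/0.74) ≈ 3.7819
y* = (k*)^α = 3.7819^0.26 ≈ 1.4132
c* = (1 − s)·y* = (1 − 0.38) × 1.4132 ≈ 0.8762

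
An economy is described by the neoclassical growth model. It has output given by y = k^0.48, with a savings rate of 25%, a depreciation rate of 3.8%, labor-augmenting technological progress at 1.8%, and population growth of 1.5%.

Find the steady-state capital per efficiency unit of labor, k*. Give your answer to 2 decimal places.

At the steady state, Δk = 0, so s·k^α = (n + g + δ)·k.
Dividing both sides by k: k^(1−α) = s / (n + g + δ).
k^0.52 = 0.25 / (0.015 + 0.018 + 0.038) = 0.25 / 0.071 = 3.5211
k* = 3.5211^(1/0.52) ≈ 11.2539

k* = 11.25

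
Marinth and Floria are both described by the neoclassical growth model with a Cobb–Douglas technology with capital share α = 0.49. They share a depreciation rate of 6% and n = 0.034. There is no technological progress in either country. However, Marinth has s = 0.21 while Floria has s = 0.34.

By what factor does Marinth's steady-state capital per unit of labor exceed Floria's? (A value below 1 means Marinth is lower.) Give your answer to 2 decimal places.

Steady-state k* = [s/(n + δ)]^(1/(1−α)), so the ratio is [ (s_M/(n + δ)_M) / (s_F/(n + δ)_F) ]^1.9608.
s_M/(n + δ)_M = 0.21/0.094 = 2.2340; s_F/(n + δ)_F = 0.34/0.094 = 3.6170.
Ratio = (2.2340/3.6170)^1.9608 = 0.6176^1.9608 ≈ 0.3887

k*_M / k*_F ≈ 0.39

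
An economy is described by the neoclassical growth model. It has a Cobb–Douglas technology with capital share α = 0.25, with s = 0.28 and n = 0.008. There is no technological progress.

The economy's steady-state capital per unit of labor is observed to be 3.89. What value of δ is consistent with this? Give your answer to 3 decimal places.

Steady state requires s·f(k) = (n + δ)·k, i.e. s·k^α = (n + δ)·k.
So s / (n + δ) = (k*)^(1−α) = 3.89^0.75 = 2.7699.
Therefore n + δ = s / 2.7699 = 0.28 / 2.7699 = 0.1011, so δ = 0.1011 − 0.008 = 0.0931.

δ ≈ 0.093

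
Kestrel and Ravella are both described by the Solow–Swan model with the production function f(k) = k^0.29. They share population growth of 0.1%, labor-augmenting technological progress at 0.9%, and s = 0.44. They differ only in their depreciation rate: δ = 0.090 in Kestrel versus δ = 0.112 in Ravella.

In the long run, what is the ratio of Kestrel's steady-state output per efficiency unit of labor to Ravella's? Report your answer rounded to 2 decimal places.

Steady-state y* = [s/(n + g + δ)]^(α/(1−α)), so the ratio is [ (s_K/(n + g + δ)_K) / (s_R/(n + g + δ)_R) ]^0.4085.
s_K/(n + g + δ)_K = 0.44/0.100 = 4.4000; s_R/(n + g + δ)_R = 0.44/0.122 = 3.6066.
Ratio = (4.4000/3.6066)^0.4085 = 1.2200^0.4085 ≈ 1.0846

y*_K / y*_R ≈ 1.08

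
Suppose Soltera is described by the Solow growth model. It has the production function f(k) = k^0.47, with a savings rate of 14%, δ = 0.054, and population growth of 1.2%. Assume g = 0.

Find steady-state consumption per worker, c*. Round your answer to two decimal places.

c* ≈ 1.68

In steady state, investment equals break-even investment: s·k^α = (n + δ)·k.
Rearranging, k^(1−α) = s / (n + δ).
k^0.53 = 0.14 / (0.012 + 0.054) = 0.14 / 0.066 = 2.1212
k* = 2.1212^(1/0.53) ≈ 4.1323
y* = (k*)^α = 4.1323^0.47 ≈ 1.9481
c* = (1 − s)·y* = (1 − 0.14) × 1.9481 ≈ 1.6754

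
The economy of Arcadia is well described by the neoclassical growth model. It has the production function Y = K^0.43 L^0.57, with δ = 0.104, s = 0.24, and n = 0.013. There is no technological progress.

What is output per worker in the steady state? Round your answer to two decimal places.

In steady state, investment equals break-even investment: s·k^α = (n + δ)·k.
Rearranging, k^(1−α) = s / (n + δ).
k^0.57 = 0.24 / (0.013 + 0.104) = 0.24 / 0.117 = 2.0513
k* = 2.0513^(1/0.57) ≈ 3.5271
y* = (k*)^α = 3.5271^0.43 ≈ 1.7195

y* = 1.72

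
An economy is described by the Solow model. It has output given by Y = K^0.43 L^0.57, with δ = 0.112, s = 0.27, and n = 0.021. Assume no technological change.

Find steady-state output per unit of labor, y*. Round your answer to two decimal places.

In steady state, investment equals break-even investment: s·k^α = (n + δ)·k.
Rearranging, k^(1−α) = s / (n + δ).
k^0.57 = 0.27 / (0.021 + 0.112) = 0.27 / 0.133 = 2.0301
k* = 2.0301^(1/0.57) ≈ 3.4634
y* = (k*)^α = 3.4634^0.43 ≈ 1.7060

y* = 1.71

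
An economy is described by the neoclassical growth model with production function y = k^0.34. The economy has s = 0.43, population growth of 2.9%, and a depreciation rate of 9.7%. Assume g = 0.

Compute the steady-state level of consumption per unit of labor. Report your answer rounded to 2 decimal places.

In steady state, investment equals break-even investment: s·k^α = (n + δ)·k.
Rearranging, k^(1−α) = s / (n + δ).
k^0.66 = 0.43 / (0.029 + 0.097) = 0.43 / 0.126 = 3.4127
k* = 3.4127^(1/0.66) ≈ 6.4228
y* = (k*)^α = 6.4228^0.34 ≈ 1.8820
c* = (1 − s)·y* = (1 − 0.43) × 1.8820 ≈ 1.0727

c* = 1.07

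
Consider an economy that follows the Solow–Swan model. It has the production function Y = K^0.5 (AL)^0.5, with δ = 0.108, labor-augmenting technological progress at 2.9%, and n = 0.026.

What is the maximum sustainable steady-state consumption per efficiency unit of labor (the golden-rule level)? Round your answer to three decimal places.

At the golden rule, f'(k) = n + g + δ, so α·k^(α−1) = n + g + δ and k_gold = (α/(n + g + δ))^(1/(1−α)).
k_gold = (0.5/0.163)^(1/0.5) = 3.0675^2 ≈ 9.4096
c_gold = f(k_gold) − (n + g + δ)·k_gold = 3.0675 − 0.163×9.4096 ≈ 1.5337

c_gold ≈ 1.534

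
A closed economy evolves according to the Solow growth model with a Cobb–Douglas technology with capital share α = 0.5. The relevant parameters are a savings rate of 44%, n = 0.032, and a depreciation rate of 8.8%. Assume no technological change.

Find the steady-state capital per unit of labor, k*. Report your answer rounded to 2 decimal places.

k* ≈ 13.44

Steady state requires s·f(k) = (n + δ)·k, i.e. s·k^α = (n + δ)·k.
Dividing both sides by k: k^(1−α) = s / (n + δ).
k^0.5 = 0.44 / (0.032 + 0.088) = 0.44 / 0.120 = 3.6667
k* = 3.6667^(1/0.5) ≈ 13.4447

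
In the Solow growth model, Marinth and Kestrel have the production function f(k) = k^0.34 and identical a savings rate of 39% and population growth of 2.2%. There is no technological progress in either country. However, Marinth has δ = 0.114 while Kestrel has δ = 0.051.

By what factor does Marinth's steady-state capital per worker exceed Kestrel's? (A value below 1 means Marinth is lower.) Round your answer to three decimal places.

Steady-state k* = [s/(n + δ)]^(1/(1−α)), so the ratio is [ (s_M/(n + δ)_M) / (s_K/(n + δ)_K) ]^1.5152.
s_M/(n + δ)_M = 0.39/0.136 = 2.8676; s_K/(n + δ)_K = 0.39/0.073 = 5.3425.
Ratio = (2.8676/5.3425)^1.5152 = 0.5368^1.5152 ≈ 0.3896

ratio ≈ 0.390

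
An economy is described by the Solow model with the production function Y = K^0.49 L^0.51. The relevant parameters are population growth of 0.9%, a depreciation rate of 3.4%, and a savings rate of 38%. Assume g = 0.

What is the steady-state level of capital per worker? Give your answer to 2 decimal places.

k* = 71.70

In steady state, investment equals break-even investment: s·k^α = (n + δ)·k.
Rearranging, k^(1−α) = s / (n + δ).
k^0.51 = 0.38 / (0.009 + 0.034) = 0.38 / 0.043 = 8.8372
k* = 8.8372^(1/0.51) ≈ 71.7000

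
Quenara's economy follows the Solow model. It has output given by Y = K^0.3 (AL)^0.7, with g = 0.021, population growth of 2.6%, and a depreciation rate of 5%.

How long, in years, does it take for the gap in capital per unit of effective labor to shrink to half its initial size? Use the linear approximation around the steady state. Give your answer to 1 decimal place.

t_½ ≈ 10.2 years

Near the steady state the convergence rate is λ = (1 − α)(n + g + δ).
λ = (1 − 0.3) × 0.097 = 0.7 × 0.097 = 0.0679
Half-life = ln 2 / λ = 0.6931 / 0.0679 ≈ 10.21 years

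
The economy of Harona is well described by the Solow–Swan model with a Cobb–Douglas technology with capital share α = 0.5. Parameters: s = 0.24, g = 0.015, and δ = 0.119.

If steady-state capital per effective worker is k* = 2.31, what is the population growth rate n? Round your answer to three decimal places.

In steady state, investment equals break-even investment: s·k^α = (n + g + δ)·k.
So s / (n + g + δ) = (k*)^(1−α) = 2.31^0.5 = 1.5199.
Therefore n + g + δ = s / 1.5199 = 0.24 / 1.5199 = 0.1579, so n = 0.1579 − 0.134 = 0.0239.

n ≈ 0.024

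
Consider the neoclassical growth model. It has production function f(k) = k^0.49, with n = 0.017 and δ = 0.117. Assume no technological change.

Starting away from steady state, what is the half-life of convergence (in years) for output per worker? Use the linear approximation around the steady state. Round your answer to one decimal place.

Near the steady state the convergence rate is λ = (1 − α)(n + δ).
λ = (1 − 0.49) × 0.134 = 0.51 × 0.134 = 0.06834
Half-life = ln 2 / λ = 0.6931 / 0.06834 ≈ 10.14 years

half-life ≈ 10.1 years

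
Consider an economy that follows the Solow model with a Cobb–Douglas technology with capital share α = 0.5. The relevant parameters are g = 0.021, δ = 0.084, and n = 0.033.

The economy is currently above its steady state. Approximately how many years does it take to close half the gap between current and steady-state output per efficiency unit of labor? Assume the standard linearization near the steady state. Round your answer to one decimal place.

Near the steady state the convergence rate is λ = (1 − α)(n + g + δ).
λ = (1 − 0.5) × 0.138 = 0.5 × 0.138 = 0.0690
Half-life = ln 2 / λ = 0.6931 / 0.0690 ≈ 10.04 years

t_½ ≈ 10.0 years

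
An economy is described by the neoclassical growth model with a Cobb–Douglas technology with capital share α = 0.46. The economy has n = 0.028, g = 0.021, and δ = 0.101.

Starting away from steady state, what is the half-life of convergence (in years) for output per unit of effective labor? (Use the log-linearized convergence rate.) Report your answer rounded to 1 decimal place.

Near the steady state the convergence rate is λ = (1 − α)(n + g + δ).
λ = (1 − 0.46) × 0.150 = 0.54 × 0.150 = 0.0810
Half-life = ln 2 / λ = 0.6931 / 0.0810 ≈ 8.56 years

half-life ≈ 8.6 years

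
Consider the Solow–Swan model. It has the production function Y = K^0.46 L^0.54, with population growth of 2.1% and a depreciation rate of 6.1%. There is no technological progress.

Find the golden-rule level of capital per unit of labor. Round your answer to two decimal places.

k_gold ≈ 24.37

The golden rule sets f'(k) = n + δ, i.e. α·k^(α−1) = n + δ.
So k^(1−α) = α / (n + δ) = 0.46 / 0.082 = 5.6098.
k_gold = 5.6098^(1/0.54) ≈ 24.3747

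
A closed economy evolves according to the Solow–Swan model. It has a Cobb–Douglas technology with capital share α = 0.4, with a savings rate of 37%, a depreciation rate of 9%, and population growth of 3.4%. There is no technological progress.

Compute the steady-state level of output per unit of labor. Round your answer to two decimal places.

At the steady state, Δk = 0, so s·k^α = (n + δ)·k.
Dividing both sides by k: k^(1−α) = s / (n + δ).
k^0.6 = 0.37 / (0.034 + 0.090) = 0.37 / 0.124 = 2.9839
k* = 2.9839^(1/0.6) ≈ 6.1845
y* = (k*)^α = 6.1845^0.4 ≈ 2.0726

y* = 2.07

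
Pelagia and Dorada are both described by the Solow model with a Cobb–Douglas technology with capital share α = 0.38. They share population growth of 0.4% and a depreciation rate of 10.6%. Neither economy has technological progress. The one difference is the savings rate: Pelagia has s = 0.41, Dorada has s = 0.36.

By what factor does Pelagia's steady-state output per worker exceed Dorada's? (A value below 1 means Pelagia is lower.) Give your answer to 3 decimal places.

y*_P / y*_D ≈ 1.083

Steady-state y* = [s/(n + δ)]^(α/(1−α)), so the ratio is [ (s_P/(n + δ)_P) / (s_D/(n + δ)_D) ]^0.6129.
s_P/(n + δ)_P = 0.41/0.110 = 3.7273; s_D/(n + δ)_D = 0.36/0.110 = 3.2727.
Ratio = (3.7273/3.2727)^0.6129 = 1.1389^0.6129 ≈ 1.0830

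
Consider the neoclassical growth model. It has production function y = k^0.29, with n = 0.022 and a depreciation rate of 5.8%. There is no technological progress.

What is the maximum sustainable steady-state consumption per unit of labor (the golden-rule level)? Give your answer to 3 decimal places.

c_gold ≈ 1.201

At the golden rule, f'(k) = n + δ, so α·k^(α−1) = n + δ and k_gold = (α/(n + δ))^(1/(1−α)).
k_gold = (0.29/0.080)^(1/0.71) = 3.6250^1.4085 ≈ 6.1346
c_gold = f(k_gold) − (n + δ)·k_gold = 1.6922 − 0.080×6.1346 ≈ 1.2014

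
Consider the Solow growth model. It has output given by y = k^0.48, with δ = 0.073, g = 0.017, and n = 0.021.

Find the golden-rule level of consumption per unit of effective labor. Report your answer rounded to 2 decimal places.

At the golden rule, f'(k) = n + g + δ, so α·k^(α−1) = n + g + δ and k_gold = (α/(n + g + δ))^(1/(1−α)).
k_gold = (0.48/0.111)^(1/0.52) = 4.3243^1.9231 ≈ 16.7082
c_gold = f(k_gold) − (n + g + δ)·k_gold = 3.8637 − 0.111×16.7082 ≈ 2.0091

c_gold ≈ 2.01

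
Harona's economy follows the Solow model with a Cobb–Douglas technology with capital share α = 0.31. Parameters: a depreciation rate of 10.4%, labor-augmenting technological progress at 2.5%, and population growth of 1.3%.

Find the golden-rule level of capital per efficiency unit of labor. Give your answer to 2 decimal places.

k_gold ≈ 3.10

The golden rule sets f'(k) = n + g + δ, i.e. α·k^(α−1) = n + g + δ.
So k^(1−α) = α / (n + g + δ) = 0.31 / 0.142 = 2.1831.
k_gold = 2.1831^(1/0.69) ≈ 3.1004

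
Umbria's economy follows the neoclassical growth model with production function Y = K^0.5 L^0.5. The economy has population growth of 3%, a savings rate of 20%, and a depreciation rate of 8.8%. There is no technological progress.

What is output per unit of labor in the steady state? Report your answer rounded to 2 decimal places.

y* ≈ 1.69

At the steady state, Δk = 0, so s·k^α = (n + δ)·k.
Dividing both sides by k: k^(1−α) = s / (n + δ).
k^0.5 = 0.20 / (0.030 + 0.088) = 0.20 / 0.118 = 1.6949
k* = 1.6949^(1/0.5) ≈ 2.8727
y* = (k*)^α = 2.8727^0.5 ≈ 1.6949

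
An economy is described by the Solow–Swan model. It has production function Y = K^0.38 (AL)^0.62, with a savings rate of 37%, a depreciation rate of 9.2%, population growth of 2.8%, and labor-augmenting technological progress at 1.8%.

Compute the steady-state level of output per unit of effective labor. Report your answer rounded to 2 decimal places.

y* ≈ 1.83

Steady state requires s·f(k) = (n + g + δ)·k, i.e. s·k^α = (n + g + δ)·k.
Dividing both sides by k: k^(1−α) = s / (n + g + δ).
k^0.62 = 0.37 / (0.028 + 0.018 + 0.092) = 0.37 / 0.138 = 2.6812
k* = 2.6812^(1/0.62) ≈ 4.9074
y* = (k*)^α = 4.9074^0.38 ≈ 1.8303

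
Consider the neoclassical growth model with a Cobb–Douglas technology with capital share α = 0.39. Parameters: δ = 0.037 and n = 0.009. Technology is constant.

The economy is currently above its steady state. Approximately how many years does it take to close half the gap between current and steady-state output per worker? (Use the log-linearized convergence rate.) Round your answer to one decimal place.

about 24.7 years

Near the steady state the convergence rate is λ = (1 − α)(n + δ).
λ = (1 − 0.39) × 0.046 = 0.61 × 0.046 = 0.02806
Half-life = ln 2 / λ = 0.6931 / 0.02806 ≈ 24.70 years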